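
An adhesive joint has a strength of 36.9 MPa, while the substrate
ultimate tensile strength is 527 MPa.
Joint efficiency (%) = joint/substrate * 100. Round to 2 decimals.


Efficiency = 36.9 / 527 * 100
= 7.00%

7.00


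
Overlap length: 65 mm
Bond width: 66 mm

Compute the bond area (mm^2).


Bond area = 65 * 66 = 4290 mm^2

4290


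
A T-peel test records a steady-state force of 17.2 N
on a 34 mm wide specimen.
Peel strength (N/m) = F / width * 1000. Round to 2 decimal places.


Peel strength = 17.2 / 34 * 1000
= 505.88 N/m

505.88


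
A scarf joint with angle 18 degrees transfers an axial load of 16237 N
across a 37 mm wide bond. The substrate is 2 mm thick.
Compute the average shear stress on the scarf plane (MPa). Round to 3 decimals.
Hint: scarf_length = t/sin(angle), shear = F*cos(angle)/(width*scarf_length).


scarf_length = 2 / sin(18 deg) = 6.4721 mm
cos(18 deg) = 0.951057
shear stress = 16237 * 0.951057 / (37 * 6.4721)
= 64.486 MPa

64.486


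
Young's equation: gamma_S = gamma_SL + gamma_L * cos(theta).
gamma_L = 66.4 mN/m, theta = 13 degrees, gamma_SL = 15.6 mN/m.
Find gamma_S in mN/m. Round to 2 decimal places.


cos(13 deg) = 0.974370
gamma_S = 15.6 + 66.4 * 0.974370
= 80.30 mN/m

80.30


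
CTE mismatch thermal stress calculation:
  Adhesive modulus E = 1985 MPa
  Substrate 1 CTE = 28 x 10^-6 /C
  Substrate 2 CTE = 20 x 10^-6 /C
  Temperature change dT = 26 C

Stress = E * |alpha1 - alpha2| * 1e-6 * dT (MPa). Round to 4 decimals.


delta_alpha = |28 - 20| = 8 x 10^-6/C
Stress = 1985 * 8e-6 * 26
= 0.4129 MPa

0.4129


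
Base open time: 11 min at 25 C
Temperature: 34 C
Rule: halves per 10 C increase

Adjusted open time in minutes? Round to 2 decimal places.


Acceleration = 2^((34-25)/10) = 1.8661
Open time = 11 / 1.8661 = 5.89 min

5.89


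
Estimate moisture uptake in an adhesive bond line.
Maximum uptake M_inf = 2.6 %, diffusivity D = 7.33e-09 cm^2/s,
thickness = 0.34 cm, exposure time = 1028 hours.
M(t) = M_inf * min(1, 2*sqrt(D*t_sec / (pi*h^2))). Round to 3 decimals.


Convert time: 1028 h = 3700800 s
ratio = min(1, 2*sqrt(7.33e-09*3700800/(pi*0.34^2)))
= 0.546608
M(t) = 2.6 * 0.546608 = 1.421%

1.421


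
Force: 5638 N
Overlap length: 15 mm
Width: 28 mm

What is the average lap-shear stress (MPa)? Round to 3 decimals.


Average shear stress = F / (overlap * width)
= 5638 / (15 * 28)
= 13.424 MPa

13.424


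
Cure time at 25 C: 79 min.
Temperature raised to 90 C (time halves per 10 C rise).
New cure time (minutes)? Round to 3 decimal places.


Acceleration factor = 2^(65/10) = 90.5097
New time = 79 / 90.5097 = 0.873 min

0.873


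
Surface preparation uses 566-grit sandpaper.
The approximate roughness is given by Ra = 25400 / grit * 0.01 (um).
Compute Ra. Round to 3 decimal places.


Ra = 25400 / 566 * 0.01
= 254 / 566
= 0.449 um

0.449


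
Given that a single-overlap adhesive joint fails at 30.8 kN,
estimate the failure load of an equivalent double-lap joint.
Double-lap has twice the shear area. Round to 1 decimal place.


Double-lap factor = 2
Expected load = 30.8 * 2 = 61.6 kN

61.6


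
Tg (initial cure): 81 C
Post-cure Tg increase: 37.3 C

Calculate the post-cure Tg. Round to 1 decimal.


Post-cure Tg = 81 + 37.3 = 118.3 C

118.3


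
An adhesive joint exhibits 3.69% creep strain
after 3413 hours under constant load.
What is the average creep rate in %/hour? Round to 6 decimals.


Creep rate = strain / time
= 3.69 / 3413
= 0.001081 %/h

0.001081


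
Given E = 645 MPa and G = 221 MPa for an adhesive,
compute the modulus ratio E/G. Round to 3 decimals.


E/G ratio = 645 / 221 = 2.919

2.919


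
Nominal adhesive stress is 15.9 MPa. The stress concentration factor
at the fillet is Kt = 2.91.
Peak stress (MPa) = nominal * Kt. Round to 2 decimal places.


Peak = 15.9 * 2.91 = 46.27 MPa

46.27


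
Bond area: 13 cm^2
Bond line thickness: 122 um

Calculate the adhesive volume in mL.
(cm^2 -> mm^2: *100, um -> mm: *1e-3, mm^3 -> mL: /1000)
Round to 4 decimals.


V = 13*100 * 122*1e-3 / 1000
= 0.1586 mL

0.1586


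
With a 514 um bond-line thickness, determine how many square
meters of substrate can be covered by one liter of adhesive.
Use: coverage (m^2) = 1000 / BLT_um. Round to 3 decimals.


Coverage = 1000 / 514 = 1.946 m^2

1.946


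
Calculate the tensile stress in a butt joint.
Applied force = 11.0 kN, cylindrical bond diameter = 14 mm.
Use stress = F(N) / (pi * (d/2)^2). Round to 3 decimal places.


A = pi * 7.0^2 = 153.9380 mm^2
sigma = 11000.0 / 153.9380 = 71.457 MPa

71.457


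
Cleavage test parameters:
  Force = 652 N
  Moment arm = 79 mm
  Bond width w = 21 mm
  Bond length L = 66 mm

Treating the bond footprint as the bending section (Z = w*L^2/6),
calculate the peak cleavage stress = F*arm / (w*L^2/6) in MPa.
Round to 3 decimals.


M = 652 * 79 = 51508 N*mm
Z = 21 * 66^2 / 6 = 91476 / 6 mm^3
sigma = M / Z = 6 * 51508 / 91476 = 309048 / 91476
= 3.378 MPa

3.378


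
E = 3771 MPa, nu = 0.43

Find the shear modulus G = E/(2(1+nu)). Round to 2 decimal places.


G = 3771 / (2 * 1.43)
= 1318.53 MPa

1318.53


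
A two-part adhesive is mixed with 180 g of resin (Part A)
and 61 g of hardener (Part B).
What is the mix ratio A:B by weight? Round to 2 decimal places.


Mix ratio = mass_A / mass_B
= 180 / 61
= 2.95

2.95


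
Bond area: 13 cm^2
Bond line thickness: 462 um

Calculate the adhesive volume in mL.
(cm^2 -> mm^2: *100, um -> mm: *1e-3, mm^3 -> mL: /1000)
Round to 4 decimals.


V = 13*100 * 462*1e-3 / 1000
= 0.6006 mL

0.6006


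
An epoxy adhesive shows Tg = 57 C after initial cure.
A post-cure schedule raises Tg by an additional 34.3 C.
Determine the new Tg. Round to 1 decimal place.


New Tg = 57 + 34.3
= 91.3 C

91.3


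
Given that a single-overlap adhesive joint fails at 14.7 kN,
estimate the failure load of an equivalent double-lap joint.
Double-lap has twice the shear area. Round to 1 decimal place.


Double-lap factor = 2
Expected load = 14.7 * 2 = 29.4 kN

29.4


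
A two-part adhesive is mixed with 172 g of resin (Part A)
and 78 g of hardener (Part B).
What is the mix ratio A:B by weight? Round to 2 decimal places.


Mix ratio = mass_A / mass_B
= 172 / 78
= 2.21

2.21


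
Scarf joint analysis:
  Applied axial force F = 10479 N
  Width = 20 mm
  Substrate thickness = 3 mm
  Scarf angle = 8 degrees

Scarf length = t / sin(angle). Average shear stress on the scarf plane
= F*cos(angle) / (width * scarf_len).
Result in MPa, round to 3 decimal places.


Scarf length = 3 / sin(8 deg) = 21.5559 mm
cos(8 deg) = 0.990268
Shear = 10479 * 0.990268 / (20 * 21.5559)
= 24.070 MPa

24.070


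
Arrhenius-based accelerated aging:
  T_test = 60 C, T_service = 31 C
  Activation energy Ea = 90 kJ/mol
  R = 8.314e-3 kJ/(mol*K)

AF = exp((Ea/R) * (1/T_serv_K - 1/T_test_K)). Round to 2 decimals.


T_test_K = 333.15, T_serv_K = 304.15
AF = exp((90/8.314e-3) * (1/304.15 - 1/333.15))
= 22.16

22.16


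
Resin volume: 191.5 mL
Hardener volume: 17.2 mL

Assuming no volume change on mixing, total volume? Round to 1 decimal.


V_total = 191.5 + 17.2 = 208.7 mL

208.7


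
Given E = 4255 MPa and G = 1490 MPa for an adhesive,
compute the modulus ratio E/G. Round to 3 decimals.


E/G ratio = 4255 / 1490 = 2.856

2.856


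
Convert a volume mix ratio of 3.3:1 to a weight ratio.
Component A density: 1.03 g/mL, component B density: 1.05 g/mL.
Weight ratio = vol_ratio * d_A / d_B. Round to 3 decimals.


= 3.3 * 1.03 / 1.05 = 3.237

3.237


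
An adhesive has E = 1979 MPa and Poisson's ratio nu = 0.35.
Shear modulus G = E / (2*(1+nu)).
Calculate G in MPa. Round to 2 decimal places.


G = 1979 / (2*(1+0.35))
= 1979 / 2.70
= 732.96 MPa

732.96


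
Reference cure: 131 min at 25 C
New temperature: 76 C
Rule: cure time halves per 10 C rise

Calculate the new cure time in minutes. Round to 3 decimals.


factor = 2^((76-25)/10) = 34.2968
t_new = 131 / 34.2968 = 3.820 min

3.820


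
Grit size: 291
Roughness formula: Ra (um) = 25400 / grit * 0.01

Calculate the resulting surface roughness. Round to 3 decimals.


Ra = 25400 / 291 * 0.01
= 0.873 um

0.873


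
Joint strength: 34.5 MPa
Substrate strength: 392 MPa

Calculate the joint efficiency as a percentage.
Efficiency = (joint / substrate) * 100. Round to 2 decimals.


Efficiency = (34.5 / 392) * 100 = 8.80%

8.80


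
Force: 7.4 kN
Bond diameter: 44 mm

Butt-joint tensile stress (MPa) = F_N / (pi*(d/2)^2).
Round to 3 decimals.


F_N = 7.4 * 1000 = 7400.0 N
A = pi*(22.0)^2 = 1520.5308 mm^2
stress = 7400.0 / 1520.5308 = 4.867 MPa

4.867


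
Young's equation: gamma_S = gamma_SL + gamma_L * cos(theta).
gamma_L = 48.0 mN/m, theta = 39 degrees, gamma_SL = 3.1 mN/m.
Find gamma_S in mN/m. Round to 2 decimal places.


cos(39 deg) = 0.777146
gamma_S = 3.1 + 48.0 * 0.777146
= 40.40 mN/m

40.40


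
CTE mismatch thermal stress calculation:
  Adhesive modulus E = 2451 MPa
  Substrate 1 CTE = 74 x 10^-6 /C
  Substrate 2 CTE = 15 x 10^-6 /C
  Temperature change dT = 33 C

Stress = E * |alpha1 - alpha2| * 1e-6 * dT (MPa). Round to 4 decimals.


delta_alpha = |74 - 15| = 59 x 10^-6/C
Stress = 2451 * 59e-6 * 33
= 4.7721 MPa

4.7721


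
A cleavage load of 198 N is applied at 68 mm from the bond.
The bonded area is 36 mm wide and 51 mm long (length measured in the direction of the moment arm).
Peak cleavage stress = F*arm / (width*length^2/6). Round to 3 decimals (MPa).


Moment = 198 * 68 = 13464 N*mm
Section modulus = 36 * 2601 / 6 = 93636 / 6 mm^3
Stress = 13464 / (93636 / 6) = 80784 / 93636
= 0.863 MPa

0.863


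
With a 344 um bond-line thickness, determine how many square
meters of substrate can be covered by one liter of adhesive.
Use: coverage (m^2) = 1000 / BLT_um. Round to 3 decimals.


Coverage = 1000 / 344 = 2.907 m^2

2.907


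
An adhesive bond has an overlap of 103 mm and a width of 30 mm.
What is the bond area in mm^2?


Bond area = overlap * width
= 103 * 30
= 3090 mm^2

3090


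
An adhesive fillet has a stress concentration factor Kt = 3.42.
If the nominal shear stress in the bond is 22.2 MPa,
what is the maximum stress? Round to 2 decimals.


Max stress = 22.2 * 3.42 = 75.92 MPa

75.92


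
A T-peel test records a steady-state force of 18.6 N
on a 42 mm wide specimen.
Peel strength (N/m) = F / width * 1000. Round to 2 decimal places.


Peel strength = 18.6 / 42 * 1000
= 442.86 N/m

442.86


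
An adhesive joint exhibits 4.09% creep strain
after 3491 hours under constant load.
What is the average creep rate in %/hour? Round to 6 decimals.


Creep rate = strain / time
= 4.09 / 3491
= 0.001172 %/h

0.001172


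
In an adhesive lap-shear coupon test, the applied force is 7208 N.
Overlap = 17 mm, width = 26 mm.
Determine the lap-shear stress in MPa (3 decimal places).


stress = F / (overlap * width)
= 7208 / (17 * 26)
= 16.308 MPa

16.308


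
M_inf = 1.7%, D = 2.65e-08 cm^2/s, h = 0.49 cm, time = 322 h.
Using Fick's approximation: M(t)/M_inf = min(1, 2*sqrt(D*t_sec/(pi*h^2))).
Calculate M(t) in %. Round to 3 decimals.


t = 1159200 s
ratio = min(1, 2*sqrt(2.65e-08*1159200/(pi*0.2401)))
= 0.403609
M(t) = 1.7 * 0.403609 = 0.686%

0.686


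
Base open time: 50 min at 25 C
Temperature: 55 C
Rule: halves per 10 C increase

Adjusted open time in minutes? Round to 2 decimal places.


Acceleration = 2^((55-25)/10) = 8.0000
Open time = 50 / 8.0000 = 6.25 min

6.25


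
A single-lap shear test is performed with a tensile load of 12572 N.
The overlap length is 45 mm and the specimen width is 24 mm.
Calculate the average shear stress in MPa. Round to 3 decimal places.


Shear stress = F / (overlap * width)
= 12572 / (45 * 24)
= 12572 / 1080
= 11.641 MPa

11.641


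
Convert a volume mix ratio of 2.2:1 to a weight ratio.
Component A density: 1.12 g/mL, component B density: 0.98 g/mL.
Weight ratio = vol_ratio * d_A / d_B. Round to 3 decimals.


= 2.2 * 1.12 / 0.98 = 2.514

2.514


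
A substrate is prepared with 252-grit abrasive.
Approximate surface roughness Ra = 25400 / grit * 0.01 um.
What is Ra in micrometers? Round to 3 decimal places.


Ra = 25400 / 252 * 0.01 = 1.008 um

1.008


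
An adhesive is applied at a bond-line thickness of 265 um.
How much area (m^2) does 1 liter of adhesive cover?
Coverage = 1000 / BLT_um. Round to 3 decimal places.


Coverage = 1000 / 265 = 3.774 m^2

3.774


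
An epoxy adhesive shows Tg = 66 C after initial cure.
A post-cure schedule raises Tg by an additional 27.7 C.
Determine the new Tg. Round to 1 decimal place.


New Tg = 66 + 27.7
= 93.7 C

93.7


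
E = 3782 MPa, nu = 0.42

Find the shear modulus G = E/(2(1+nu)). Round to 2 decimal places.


G = 3782 / (2 * 1.42)
= 1331.69 MPa

1331.69


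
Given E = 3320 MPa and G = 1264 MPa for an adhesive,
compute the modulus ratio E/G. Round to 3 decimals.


E/G ratio = 3320 / 1264 = 2.627

2.627


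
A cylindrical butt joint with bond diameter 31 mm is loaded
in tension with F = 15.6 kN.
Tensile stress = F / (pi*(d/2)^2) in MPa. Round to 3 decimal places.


Area = pi * (31/2)^2 = 754.7676 mm^2
Stress = 15.6*1000 / 754.7676
= 20.669 MPa

20.669


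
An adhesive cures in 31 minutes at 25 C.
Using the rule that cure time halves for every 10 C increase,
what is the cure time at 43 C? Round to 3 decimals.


Factor = 2^((43 - 25) / 10) = 3.4822
Cure time = 31 / 3.4822
= 8.902 minutes

8.902


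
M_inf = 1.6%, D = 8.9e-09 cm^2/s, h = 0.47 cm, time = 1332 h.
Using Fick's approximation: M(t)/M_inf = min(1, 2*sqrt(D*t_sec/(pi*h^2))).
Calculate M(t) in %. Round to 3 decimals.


t = 4795200 s
ratio = min(1, 2*sqrt(8.9e-09*4795200/(pi*0.2209)))
= 0.495970
M(t) = 1.6 * 0.495970 = 0.794%

0.794


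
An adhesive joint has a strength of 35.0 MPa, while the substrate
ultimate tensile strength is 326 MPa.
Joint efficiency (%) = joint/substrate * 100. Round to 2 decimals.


Efficiency = 35.0 / 326 * 100
= 10.74%

10.74


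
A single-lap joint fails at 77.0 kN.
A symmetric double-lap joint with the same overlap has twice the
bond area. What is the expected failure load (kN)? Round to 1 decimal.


Double-lap load = 2 * 77.0 = 154.0 kN

154.0


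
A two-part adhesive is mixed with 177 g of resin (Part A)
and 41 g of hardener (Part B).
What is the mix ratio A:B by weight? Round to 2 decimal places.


Mix ratio = mass_A / mass_B
= 177 / 41
= 4.32

4.32


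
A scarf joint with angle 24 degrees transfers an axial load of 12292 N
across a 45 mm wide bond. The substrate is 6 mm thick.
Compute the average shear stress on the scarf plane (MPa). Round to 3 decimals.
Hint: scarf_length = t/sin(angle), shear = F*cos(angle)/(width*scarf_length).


scarf_length = 6 / sin(24 deg) = 14.7516 mm
cos(24 deg) = 0.913545
shear stress = 12292 * 0.913545 / (45 * 14.7516)
= 16.916 MPa

16.916


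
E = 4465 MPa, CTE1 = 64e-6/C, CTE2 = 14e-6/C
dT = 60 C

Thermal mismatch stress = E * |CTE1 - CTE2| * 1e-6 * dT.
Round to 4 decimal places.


= 4465 * 50e-6 * 60
= 13.3950 MPa

13.3950


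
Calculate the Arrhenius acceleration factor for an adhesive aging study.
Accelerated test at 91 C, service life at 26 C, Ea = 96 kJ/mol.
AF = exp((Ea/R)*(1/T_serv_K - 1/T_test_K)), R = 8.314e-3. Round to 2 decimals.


T_test = 364.15 K, T_serv = 299.15 K
Ea/R = 96 / 0.008314 = 11546.79
AF = exp(11546.79 * (1/299.15 - 1/364.15))
= 982.18

982.18


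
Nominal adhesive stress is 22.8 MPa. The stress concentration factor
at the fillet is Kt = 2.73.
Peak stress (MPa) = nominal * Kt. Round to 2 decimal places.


Peak = 22.8 * 2.73 = 62.24 MPa

62.24


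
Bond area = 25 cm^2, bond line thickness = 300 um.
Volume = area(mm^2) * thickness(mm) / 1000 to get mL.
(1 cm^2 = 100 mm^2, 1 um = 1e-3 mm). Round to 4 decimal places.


area_mm2 = 25 * 100 = 2500
blt_mm = 300 * 1e-3 = 0.3
vol_mm3 = 2500 * 0.3 = 750.0
vol_mL = 750.0 / 1000 = 0.7500 mL

0.7500


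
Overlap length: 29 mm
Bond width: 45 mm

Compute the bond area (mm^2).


Bond area = 29 * 45 = 1305 mm^2

1305


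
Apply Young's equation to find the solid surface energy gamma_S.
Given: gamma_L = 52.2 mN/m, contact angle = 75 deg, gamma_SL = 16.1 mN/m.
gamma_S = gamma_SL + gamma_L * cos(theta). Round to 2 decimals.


theta_rad = 75 * pi/180 = 1.308997
gamma_S = 16.1 + 52.2 * cos(1.308997)
= 29.61 mN/m

29.61


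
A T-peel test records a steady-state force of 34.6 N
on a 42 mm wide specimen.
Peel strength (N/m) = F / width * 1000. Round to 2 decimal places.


Peel strength = 34.6 / 42 * 1000
= 823.81 N/m

823.81


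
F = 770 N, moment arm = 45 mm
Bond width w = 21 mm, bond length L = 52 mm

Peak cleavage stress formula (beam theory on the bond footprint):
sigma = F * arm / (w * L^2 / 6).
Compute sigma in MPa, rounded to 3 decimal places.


sigma = (770 * 45) / (21 * 2704 / 6)
= 34650 * 6 / 56784
= 207900 / 56784
= 3.661 MPa

3.661


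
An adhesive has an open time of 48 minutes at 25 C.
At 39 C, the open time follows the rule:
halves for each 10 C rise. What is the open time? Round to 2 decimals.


Factor = 2^((39-25)/10) = 2.6390
Open time = 48 / 2.6390 = 18.19 min

18.19


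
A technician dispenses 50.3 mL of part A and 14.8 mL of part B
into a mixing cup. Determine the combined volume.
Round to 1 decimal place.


Combined volume = 50.3 + 14.8
= 65.1 mL

65.1


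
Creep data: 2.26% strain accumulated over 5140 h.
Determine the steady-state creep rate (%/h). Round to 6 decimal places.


Rate = 2.26 / 5140 = 0.000440 %/h

0.000440


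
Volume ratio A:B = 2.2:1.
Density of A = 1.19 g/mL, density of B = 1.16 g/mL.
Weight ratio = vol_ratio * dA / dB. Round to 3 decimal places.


Wt ratio = 2.2 * 1.19 / 1.16
= 2.257

2.257


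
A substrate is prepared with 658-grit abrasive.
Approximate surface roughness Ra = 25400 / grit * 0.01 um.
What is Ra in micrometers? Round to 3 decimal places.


Ra = 25400 / 658 * 0.01 = 0.386 um

0.386


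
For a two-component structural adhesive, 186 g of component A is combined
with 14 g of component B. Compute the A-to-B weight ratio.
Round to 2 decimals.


Weight ratio A:B = 186 / 14
= 13.29

13.29


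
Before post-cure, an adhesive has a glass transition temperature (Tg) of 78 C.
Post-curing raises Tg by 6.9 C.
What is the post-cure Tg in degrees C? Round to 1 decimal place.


Tg_post = Tg_base + delta_Tg
= 78 + 6.9
= 84.9 C

84.9


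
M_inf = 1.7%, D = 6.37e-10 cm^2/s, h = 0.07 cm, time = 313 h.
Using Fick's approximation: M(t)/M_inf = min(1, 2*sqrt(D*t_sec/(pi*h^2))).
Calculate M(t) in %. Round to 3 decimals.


t = 1126800 s
ratio = min(1, 2*sqrt(6.37e-10*1126800/(pi*0.0049)))
= 0.431867
M(t) = 1.7 * 0.431867 = 0.734%

0.734


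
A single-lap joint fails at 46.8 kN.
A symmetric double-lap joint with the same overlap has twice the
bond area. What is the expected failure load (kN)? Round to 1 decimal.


Double-lap load = 2 * 46.8 = 93.6 kN

93.6


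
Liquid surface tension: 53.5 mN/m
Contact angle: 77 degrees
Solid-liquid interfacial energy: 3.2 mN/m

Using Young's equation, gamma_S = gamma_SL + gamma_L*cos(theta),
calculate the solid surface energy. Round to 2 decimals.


gamma_S = 3.2 + 53.5 * cos(77)
= 15.23 mN/m

15.23


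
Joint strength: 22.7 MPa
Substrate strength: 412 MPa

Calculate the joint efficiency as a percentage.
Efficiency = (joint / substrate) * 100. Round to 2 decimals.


Efficiency = (22.7 / 412) * 100 = 5.51%

5.51


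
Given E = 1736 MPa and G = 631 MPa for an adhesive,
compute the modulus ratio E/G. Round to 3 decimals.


E/G ratio = 1736 / 631 = 2.751

2.751


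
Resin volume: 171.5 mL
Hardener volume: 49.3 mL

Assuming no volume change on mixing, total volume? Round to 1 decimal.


V_total = 171.5 + 49.3 = 220.8 mL

220.8


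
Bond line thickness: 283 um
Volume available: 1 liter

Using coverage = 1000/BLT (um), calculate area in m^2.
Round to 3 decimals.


1 L = 1e6 mm^3, thickness = 283 um = 0.283 mm
Area = 1e6 / 0.283 mm^2 = (1e6 / 0.283) / 1e6 m^2 = 1000 / 283 m^2
= 3.534 m^2

3.534


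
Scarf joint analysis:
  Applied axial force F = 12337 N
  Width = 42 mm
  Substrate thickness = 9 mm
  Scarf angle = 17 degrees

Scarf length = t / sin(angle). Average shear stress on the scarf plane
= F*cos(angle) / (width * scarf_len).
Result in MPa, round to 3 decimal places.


Scarf length = 9 / sin(17 deg) = 30.7827 mm
cos(17 deg) = 0.956305
Shear = 12337 * 0.956305 / (42 * 30.7827)
= 9.125 MPa

9.125


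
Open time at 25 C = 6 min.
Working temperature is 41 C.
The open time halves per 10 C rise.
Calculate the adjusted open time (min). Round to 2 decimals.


factor = 2^((41 - 25) / 10) = 3.0314
ot = 6 / 3.0314 = 1.98 min

1.98


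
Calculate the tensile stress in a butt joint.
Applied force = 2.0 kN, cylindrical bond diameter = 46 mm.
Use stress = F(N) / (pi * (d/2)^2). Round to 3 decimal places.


A = pi * 23.0^2 = 1661.9025 mm^2
sigma = 2000.0 / 1661.9025 = 1.203 MPa

1.203


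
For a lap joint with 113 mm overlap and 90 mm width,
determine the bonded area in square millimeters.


Area = 113 * 90 = 10170 mm^2

10170


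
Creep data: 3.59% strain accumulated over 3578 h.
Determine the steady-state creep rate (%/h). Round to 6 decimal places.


Rate = 3.59 / 3578 = 0.001003 %/h

0.001003


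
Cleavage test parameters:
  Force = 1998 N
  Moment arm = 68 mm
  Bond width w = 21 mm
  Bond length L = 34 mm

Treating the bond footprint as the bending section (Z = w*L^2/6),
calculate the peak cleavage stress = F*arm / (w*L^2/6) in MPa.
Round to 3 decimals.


M = 1998 * 68 = 135864 N*mm
Z = 21 * 34^2 / 6 = 24276 / 6 mm^3
sigma = M / Z = 6 * 135864 / 24276 = 815184 / 24276
= 33.580 MPa

33.580


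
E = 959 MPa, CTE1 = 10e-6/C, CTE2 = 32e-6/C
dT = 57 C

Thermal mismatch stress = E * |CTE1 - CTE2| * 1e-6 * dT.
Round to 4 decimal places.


= 959 * 22e-6 * 57
= 1.2026 MPa

1.2026


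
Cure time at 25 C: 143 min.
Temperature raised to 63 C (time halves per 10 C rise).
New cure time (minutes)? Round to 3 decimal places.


Acceleration factor = 2^(38/10) = 13.9288
New time = 143 / 13.9288 = 10.266 min

10.266


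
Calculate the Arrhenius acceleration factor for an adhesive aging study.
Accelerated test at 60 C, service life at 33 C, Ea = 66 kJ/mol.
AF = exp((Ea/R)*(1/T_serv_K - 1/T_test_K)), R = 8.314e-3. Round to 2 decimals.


T_test = 333.15 K, T_serv = 306.15 K
Ea/R = 66 / 0.008314 = 7938.42
AF = exp(7938.42 * (1/306.15 - 1/333.15))
= 8.18

8.18


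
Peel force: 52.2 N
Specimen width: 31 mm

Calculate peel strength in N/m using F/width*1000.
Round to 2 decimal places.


Peel strength = 52.2 / 31 * 1000 = 1683.87 N/m

1683.87


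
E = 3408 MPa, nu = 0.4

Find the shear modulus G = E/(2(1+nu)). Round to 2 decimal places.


G = 3408 / (2 * 1.40)
= 1217.14 MPa

1217.14


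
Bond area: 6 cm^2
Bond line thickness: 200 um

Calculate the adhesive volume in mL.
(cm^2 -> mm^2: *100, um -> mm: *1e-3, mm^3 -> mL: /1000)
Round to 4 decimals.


V = 6*100 * 200*1e-3 / 1000
= 0.1200 mL

0.1200


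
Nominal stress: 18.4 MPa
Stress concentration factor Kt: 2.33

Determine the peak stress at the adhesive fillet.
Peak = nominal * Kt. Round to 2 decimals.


Peak stress = 18.4 * 2.33
= 42.87 MPa

42.87


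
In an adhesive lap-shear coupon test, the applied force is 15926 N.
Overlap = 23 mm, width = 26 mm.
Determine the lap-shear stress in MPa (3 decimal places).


stress = F / (overlap * width)
= 15926 / (23 * 26)
= 26.632 MPa

26.632


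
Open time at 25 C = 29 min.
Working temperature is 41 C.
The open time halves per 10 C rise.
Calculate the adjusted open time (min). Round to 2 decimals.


factor = 2^((41 - 25) / 10) = 3.0314
ot = 29 / 3.0314 = 9.57 min

9.57


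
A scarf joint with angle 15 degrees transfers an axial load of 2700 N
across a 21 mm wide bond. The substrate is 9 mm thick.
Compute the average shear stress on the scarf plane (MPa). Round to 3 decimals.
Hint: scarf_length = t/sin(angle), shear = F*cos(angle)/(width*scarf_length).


scarf_length = 9 / sin(15 deg) = 34.7733 mm
cos(15 deg) = 0.965926
shear stress = 2700 * 0.965926 / (21 * 34.7733)
= 3.571 MPa

3.571


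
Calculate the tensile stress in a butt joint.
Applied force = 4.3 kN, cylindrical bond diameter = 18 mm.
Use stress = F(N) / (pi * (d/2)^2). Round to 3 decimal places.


A = pi * 9.0^2 = 254.4690 mm^2
sigma = 4300.0 / 254.4690 = 16.898 MPa

16.898


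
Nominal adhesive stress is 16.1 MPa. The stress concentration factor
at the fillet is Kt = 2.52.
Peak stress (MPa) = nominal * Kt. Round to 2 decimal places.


Peak = 16.1 * 2.52 = 40.57 MPa

40.57


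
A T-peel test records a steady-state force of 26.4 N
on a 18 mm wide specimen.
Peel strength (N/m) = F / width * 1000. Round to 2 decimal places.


Peel strength = 26.4 / 18 * 1000
= 1466.67 N/m

1466.67


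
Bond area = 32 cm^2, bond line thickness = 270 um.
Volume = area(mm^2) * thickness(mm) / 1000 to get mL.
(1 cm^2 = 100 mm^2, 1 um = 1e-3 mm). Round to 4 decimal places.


area_mm2 = 32 * 100 = 3200
blt_mm = 270 * 1e-3 = 0.27
vol_mm3 = 3200 * 0.27 = 864.0
vol_mL = 864.0 / 1000 = 0.8640 mL

0.8640


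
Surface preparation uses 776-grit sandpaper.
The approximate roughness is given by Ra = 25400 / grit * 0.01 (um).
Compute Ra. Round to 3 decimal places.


Ra = 25400 / 776 * 0.01
= 254 / 776
= 0.327 um

0.327


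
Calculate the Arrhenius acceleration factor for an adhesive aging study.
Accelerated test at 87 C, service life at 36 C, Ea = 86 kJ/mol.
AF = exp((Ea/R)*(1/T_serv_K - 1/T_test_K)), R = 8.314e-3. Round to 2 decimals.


T_test = 360.15 K, T_serv = 309.15 K
Ea/R = 86 / 0.008314 = 10344.00
AF = exp(10344.00 * (1/309.15 - 1/360.15))
= 114.22

114.22


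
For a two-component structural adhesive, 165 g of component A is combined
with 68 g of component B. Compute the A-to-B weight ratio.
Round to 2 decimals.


Weight ratio A:B = 165 / 68
= 2.43

2.43


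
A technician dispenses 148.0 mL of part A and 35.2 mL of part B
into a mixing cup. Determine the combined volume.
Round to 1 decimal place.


Combined volume = 148.0 + 35.2
= 183.2 mL

183.2


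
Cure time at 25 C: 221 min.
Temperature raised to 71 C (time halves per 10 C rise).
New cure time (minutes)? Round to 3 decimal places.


Acceleration factor = 2^(46/10) = 24.2515
New time = 221 / 24.2515 = 9.113 min

9.113


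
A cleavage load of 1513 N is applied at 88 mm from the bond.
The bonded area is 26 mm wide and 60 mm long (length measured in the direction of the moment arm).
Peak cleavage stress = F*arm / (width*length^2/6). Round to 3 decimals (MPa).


Moment = 1513 * 88 = 133144 N*mm
Section modulus = 26 * 3600 / 6 = 93600 / 6 mm^3
Stress = 133144 / (93600 / 6) = 798864 / 93600
= 8.535 MPa

8.535


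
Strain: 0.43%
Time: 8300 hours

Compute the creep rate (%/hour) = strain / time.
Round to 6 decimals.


Creep rate = 0.43 / 8300
= 0.000052 %/h

0.000052


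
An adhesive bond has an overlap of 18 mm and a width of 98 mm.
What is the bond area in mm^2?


Bond area = overlap * width
= 18 * 98
= 1764 mm^2

1764


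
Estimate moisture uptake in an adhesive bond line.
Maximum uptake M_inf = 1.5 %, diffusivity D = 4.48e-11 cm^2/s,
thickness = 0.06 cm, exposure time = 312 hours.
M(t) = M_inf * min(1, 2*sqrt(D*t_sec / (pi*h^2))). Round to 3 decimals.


Convert time: 312 h = 1123200 s
ratio = min(1, 2*sqrt(4.48e-11*1123200/(pi*0.06^2)))
= 0.133405
M(t) = 1.5 * 0.133405 = 0.200%

0.200


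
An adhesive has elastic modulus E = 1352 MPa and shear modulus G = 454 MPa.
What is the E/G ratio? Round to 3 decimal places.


E/G = 1352 / 454 = 2.978

2.978


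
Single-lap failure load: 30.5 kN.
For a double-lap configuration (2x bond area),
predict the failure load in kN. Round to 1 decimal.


Failure load = 30.5 * 2 = 61.0 kN

61.0


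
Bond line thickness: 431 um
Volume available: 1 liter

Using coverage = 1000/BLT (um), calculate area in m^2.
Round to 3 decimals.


1 L = 1e6 mm^3, thickness = 431 um = 0.431 mm
Area = 1e6 / 0.431 mm^2 = (1e6 / 0.431) / 1e6 m^2 = 1000 / 431 m^2
= 2.320 m^2

2.320


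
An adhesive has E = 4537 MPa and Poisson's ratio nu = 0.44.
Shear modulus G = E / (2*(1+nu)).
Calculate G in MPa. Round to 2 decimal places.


G = 4537 / (2*(1+0.44))
= 4537 / 2.88
= 1575.35 MPa

1575.35


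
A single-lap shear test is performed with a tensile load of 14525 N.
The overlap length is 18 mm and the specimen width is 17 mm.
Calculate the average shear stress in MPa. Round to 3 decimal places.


Shear stress = F / (overlap * width)
= 14525 / (18 * 17)
= 14525 / 306
= 47.467 MPa

47.467


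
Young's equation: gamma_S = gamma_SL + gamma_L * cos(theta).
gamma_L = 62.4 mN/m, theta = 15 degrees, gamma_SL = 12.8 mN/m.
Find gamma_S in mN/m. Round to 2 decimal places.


cos(15 deg) = 0.965926
gamma_S = 12.8 + 62.4 * 0.965926
= 73.07 mN/m

73.07


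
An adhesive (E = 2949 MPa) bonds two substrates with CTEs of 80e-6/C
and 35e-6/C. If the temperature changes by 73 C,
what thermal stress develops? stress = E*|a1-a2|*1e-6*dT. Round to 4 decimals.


Stress = 2949 * |80 - 35| * 1e-6 * 73
= 9.6875 MPa

9.6875


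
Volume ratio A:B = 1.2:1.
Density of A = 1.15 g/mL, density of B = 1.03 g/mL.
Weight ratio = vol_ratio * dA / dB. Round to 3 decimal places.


Wt ratio = 1.2 * 1.15 / 1.03
= 1.340

1.340


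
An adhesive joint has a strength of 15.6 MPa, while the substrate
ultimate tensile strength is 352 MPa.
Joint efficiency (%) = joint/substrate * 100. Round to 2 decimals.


Efficiency = 15.6 / 352 * 100
= 4.43%

4.43


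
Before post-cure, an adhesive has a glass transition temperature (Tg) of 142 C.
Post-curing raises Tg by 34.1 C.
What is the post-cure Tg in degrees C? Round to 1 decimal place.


Tg_post = Tg_base + delta_Tg
= 142 + 34.1
= 176.1 C

176.1


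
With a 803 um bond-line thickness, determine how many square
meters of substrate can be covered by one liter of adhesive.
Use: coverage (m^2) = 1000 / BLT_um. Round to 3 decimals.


Coverage = 1000 / 803 = 1.245 m^2

1.245


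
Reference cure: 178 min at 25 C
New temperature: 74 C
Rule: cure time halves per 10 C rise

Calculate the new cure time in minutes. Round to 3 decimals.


factor = 2^((74-25)/10) = 29.8571
t_new = 178 / 29.8571 = 5.962 min

5.962


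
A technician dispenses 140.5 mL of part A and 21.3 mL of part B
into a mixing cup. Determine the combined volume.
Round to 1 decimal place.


Combined volume = 140.5 + 21.3
= 161.8 mL

161.8


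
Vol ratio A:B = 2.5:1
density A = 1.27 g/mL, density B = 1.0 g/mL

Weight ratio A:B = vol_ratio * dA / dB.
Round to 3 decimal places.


Weight ratio = 2.5 * 1.27 / 1.0
= 3.175

3.175


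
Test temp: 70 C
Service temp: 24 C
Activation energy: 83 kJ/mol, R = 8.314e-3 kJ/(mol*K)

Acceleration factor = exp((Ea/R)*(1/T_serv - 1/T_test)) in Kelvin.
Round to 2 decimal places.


AF = exp((83/0.008314)*(1/297.15 - 1/343.15))
= 90.35

90.35


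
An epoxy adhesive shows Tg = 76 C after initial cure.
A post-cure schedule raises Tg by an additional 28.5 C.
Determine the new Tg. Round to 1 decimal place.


New Tg = 76 + 28.5
= 104.5 C

104.5


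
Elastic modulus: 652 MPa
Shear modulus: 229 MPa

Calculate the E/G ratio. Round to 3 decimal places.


E / G = 652 / 229 = 2.847

2.847


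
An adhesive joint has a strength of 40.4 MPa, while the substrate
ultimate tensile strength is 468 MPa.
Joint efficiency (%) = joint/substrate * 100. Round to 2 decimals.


Efficiency = 40.4 / 468 * 100
= 8.63%

8.63


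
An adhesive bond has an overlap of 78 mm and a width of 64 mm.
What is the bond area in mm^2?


Bond area = overlap * width
= 78 * 64
= 4992 mm^2

4992


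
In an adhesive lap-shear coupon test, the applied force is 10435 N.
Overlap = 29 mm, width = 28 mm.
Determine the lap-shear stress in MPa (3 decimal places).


stress = F / (overlap * width)
= 10435 / (29 * 28)
= 12.851 MPa

12.851


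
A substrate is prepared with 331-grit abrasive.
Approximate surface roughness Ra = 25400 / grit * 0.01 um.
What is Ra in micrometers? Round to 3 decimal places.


Ra = 25400 / 331 * 0.01 = 0.767 um

0.767


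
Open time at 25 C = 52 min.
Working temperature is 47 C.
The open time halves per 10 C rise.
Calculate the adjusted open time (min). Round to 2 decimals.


factor = 2^((47 - 25) / 10) = 4.5948
ot = 52 / 4.5948 = 11.32 min

11.32


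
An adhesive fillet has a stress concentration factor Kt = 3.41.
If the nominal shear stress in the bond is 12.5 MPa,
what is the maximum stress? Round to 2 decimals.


Max stress = 12.5 * 3.41 = 42.63 MPa

42.63


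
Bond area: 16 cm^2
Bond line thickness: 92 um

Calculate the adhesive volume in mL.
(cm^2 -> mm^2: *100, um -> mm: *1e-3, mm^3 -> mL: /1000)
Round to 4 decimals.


V = 16*100 * 92*1e-3 / 1000
= 0.1472 mL

0.1472


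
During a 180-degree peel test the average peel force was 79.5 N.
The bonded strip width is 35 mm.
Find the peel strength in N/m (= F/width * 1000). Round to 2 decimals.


Peel strength = F/width * 1000
= 79.5 / 35 * 1000
= 2271.43 N/m

2271.43


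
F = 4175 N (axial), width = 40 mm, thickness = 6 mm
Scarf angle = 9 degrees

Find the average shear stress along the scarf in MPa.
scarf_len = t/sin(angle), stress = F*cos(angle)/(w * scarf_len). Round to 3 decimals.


scarf_len = 6/sin(9 deg) = 38.3547
cos(9 deg) = 0.987688
stress = 4175*0.987688/(40*38.3547) = 2.688 MPa

2.688


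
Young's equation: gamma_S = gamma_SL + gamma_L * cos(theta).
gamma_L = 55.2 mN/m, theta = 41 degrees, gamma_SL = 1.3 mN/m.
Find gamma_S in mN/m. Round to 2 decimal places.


cos(41 deg) = 0.754710
gamma_S = 1.3 + 55.2 * 0.754710
= 42.96 mN/m

42.96


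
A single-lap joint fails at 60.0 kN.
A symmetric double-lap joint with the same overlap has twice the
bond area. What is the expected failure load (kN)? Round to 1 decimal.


Double-lap load = 2 * 60.0 = 120.0 kN

120.0


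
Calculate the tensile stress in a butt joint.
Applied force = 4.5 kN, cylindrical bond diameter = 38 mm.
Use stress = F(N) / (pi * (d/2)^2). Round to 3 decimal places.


A = pi * 19.0^2 = 1134.1149 mm^2
sigma = 4500.0 / 1134.1149 = 3.968 MPa

3.968


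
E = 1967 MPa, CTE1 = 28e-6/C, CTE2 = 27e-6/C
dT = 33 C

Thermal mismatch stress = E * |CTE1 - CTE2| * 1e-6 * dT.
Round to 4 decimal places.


= 1967 * 1e-6 * 33
= 0.0649 MPa

0.0649


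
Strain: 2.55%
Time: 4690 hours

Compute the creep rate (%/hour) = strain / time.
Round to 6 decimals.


Creep rate = 2.55 / 4690
= 0.000544 %/h

0.000544


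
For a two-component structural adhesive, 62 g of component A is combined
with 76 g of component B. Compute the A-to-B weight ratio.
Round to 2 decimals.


Weight ratio A:B = 62 / 76
= 0.82

0.82


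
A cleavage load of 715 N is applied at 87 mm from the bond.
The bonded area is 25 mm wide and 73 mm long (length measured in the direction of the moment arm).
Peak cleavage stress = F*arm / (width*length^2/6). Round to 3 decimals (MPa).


Moment = 715 * 87 = 62205 N*mm
Section modulus = 25 * 5329 / 6 = 133225 / 6 mm^3
Stress = 62205 / (133225 / 6) = 373230 / 133225
= 2.802 MPa

2.802


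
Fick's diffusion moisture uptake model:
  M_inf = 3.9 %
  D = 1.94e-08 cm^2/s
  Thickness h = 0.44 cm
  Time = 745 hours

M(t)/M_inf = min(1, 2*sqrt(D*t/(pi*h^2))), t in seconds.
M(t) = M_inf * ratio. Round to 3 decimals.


t_sec = 745 * 3600 = 2682000
ratio = 2*sqrt(1.94e-08*2682000/(pi*0.44^2))
= min(1, 0.584969)
= 0.584969
M(t) = 3.9 * 0.584969 = 2.281 %

2.281


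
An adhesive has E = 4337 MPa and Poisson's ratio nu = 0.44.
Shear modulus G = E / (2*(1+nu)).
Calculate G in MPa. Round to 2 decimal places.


G = 4337 / (2*(1+0.44))
= 4337 / 2.88
= 1505.90 MPa

1505.90


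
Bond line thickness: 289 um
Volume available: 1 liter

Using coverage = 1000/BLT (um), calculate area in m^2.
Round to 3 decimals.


1 L = 1e6 mm^3, thickness = 289 um = 0.289 mm
Area = 1e6 / 0.289 mm^2 = (1e6 / 0.289) / 1e6 m^2 = 1000 / 289 m^2
= 3.460 m^2

3.460


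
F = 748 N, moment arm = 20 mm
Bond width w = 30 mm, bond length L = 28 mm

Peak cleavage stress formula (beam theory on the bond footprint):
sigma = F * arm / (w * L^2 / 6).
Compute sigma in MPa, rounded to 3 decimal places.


sigma = (748 * 20) / (30 * 784 / 6)
= 14960 * 6 / 23520
= 89760 / 23520
= 3.816 MPa

3.816


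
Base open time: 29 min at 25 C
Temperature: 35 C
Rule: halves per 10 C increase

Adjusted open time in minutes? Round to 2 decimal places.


Acceleration = 2^((35-25)/10) = 2.0000
Open time = 29 / 2.0000 = 14.50 min

14.50


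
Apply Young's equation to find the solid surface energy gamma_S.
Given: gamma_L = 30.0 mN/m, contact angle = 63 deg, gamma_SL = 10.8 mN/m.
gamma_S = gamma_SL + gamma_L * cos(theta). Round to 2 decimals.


theta_rad = 63 * pi/180 = 1.099557
gamma_S = 10.8 + 30.0 * cos(1.099557)
= 24.42 mN/m

24.42


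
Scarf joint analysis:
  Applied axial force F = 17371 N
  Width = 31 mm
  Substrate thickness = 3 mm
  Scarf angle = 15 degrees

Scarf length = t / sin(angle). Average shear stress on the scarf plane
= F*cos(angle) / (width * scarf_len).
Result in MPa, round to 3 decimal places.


Scarf length = 3 / sin(15 deg) = 11.5911 mm
cos(15 deg) = 0.965926
Shear = 17371 * 0.965926 / (31 * 11.5911)
= 46.696 MPa

46.696


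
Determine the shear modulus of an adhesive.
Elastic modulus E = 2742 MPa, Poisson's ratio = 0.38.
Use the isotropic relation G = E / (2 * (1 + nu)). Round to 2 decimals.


G = 2742 / (2*(1+0.38)) = 2742 / 2.76
= 993.48 MPa

993.48


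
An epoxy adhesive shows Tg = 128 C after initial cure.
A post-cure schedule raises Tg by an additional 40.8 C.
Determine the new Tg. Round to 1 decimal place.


New Tg = 128 + 40.8
= 168.8 C

168.8


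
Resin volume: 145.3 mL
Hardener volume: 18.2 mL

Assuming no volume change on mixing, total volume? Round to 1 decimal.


V_total = 145.3 + 18.2 = 163.5 mL

163.5


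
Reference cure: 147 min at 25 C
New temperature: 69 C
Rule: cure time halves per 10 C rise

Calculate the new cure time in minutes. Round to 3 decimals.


factor = 2^((69-25)/10) = 21.1121
t_new = 147 / 21.1121 = 6.963 min

6.963


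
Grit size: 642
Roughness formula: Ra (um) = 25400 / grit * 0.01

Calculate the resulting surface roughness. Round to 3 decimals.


Ra = 25400 / 642 * 0.01
= 0.396 um

0.396


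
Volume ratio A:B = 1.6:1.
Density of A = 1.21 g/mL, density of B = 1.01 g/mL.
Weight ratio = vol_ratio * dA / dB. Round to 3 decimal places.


Wt ratio = 1.6 * 1.21 / 1.01
= 1.917

1.917


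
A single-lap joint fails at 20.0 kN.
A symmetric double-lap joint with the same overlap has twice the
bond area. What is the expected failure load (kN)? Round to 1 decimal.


Double-lap load = 2 * 20.0 = 40.0 kN

40.0


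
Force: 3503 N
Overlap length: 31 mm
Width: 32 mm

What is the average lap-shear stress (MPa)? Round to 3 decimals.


Average shear stress = F / (overlap * width)
= 3503 / (31 * 32)
= 3.531 MPa

3.531


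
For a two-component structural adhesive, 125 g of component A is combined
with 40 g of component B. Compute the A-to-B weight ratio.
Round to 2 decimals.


Weight ratio A:B = 125 / 40
= 3.13

3.13


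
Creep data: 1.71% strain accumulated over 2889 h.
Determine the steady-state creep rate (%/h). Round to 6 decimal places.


Rate = 1.71 / 2889 = 0.000592 %/h

0.000592


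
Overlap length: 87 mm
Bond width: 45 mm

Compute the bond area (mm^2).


Bond area = 87 * 45 = 3915 mm^2

3915


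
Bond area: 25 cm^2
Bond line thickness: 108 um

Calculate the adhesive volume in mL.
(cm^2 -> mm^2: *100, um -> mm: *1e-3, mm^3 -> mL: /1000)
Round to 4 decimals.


V = 25*100 * 108*1e-3 / 1000
= 0.2700 mL

0.2700
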